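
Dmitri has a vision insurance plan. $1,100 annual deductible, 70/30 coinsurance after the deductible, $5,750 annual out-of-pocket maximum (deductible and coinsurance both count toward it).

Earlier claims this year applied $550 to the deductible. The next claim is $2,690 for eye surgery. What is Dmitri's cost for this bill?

$1,192

Deductible still to meet: $1,100 − $550 = $550.
After the $550 deductible portion, $2,690 − $550 = $2,140 is subject to coinsurance.
30% of $2,140 = $642 falls to the member.
So the member owes $550 + $642 = $1,192 before any cap.
Year-to-date out-of-pocket becomes $550 + $1,192 = $1,742, still under the $5,750 maximum, so no cap applies.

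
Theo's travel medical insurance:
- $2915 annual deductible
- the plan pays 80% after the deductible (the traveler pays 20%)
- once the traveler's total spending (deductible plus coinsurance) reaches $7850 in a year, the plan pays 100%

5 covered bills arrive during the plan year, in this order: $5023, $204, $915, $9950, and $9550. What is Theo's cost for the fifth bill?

$1910

Bill 1, $5023: $2915 finishes the deductible; $2108 goes to coinsurance; coinsurance $2108 × 20% = $421.60. Traveler owes $3336.60 (running OOP $3336.60).
Bill 2, $204: deductible met; 20% of $204 = $40.80. Cost to traveler: $40.80. OOP to date $3377.40.
Bill 3, $915: deductible met; 20% of $915 = $183. Cost to traveler: $183. OOP to date $3560.40.
Bill 4, $9950: deductible already satisfied, so traveler's share is 20% × $9950 = $1990. Cost to traveler: $1990. OOP to date $5550.40.
Bill 5, $9550: 20% coinsurance on $9550 = $1910. Traveler owes $1910 (running OOP $7460.40).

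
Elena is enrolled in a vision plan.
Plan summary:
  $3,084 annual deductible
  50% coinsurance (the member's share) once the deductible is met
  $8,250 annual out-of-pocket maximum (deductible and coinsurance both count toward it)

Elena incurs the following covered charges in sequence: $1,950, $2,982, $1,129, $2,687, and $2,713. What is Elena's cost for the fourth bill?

$1,343.50

#1 ($1,950): all of it applies to the deductible. Member owes $1,950 (running OOP $1,950).
#2 ($2,982): $1,134 to deductible, leaving $1,848; coinsurance $1,848 × 50% = $924. Cost to member: $2,058. OOP to date $4,008.
#3 ($1,129): deductible met; 50% of $1,129 = $564.50. Cost to member: $564.50. OOP to date $4,572.50.
#4 ($2,687): 50% coinsurance on $2,687 = $1,343.50. Member pays $1,343.50; OOP now $5,916.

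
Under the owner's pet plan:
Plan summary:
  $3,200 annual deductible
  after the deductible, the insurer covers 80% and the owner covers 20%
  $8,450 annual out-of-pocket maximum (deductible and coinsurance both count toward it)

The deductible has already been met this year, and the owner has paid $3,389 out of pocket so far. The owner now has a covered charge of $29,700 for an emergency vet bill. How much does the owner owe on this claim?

With the deductible met, the entire $29,700 is subject to coinsurance.
20% of $29,700 = $5,940 falls to the owner.
Year-to-date out-of-pocket would reach $3,389 + $5,940 = $9,329, above the $8,450 maximum, so the owner pays only $8,450 − $3,389 = $5,061.

$5,061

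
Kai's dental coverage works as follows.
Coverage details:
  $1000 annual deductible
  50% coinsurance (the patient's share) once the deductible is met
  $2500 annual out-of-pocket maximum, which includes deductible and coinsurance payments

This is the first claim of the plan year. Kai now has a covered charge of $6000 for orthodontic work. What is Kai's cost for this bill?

The full $1000 deductible is still open; $1000 of this bill applies to it.
After the $1000 deductible portion, $6000 − $1000 = $5000 is subject to coinsurance.
50% of $5000 = $2500 falls to the patient.
Patient responsibility before any cap: $1000 + $2500 = $3500.
Adding $3500 to the $0 already spent would give $3500, which exceeds the $2500 cap; the patient pays just $2500 − $0 = $2500.

$2500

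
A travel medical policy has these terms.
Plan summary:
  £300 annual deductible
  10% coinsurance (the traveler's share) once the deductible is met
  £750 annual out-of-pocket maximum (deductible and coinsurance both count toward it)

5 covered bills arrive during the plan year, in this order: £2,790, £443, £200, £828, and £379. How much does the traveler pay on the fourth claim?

Claim 1 — £2,790: £300 to deductible, leaving £2,490; 10% of £2,490 = £249. Traveler pays £549; OOP now £549.
Claim 2 — £443: deductible met; 10% of £443 = £44.30. Cost to traveler: £44.30. OOP to date £593.30.
Claim 3 — £200: deductible already satisfied, so traveler's share is 10% × £200 = £20. Cost to traveler: £20. OOP to date £613.30.
Claim 4 — £828: deductible already satisfied, so traveler's share is 10% × £828 = £82.80. Traveler owes £82.80 (running OOP £696.10).

£82.80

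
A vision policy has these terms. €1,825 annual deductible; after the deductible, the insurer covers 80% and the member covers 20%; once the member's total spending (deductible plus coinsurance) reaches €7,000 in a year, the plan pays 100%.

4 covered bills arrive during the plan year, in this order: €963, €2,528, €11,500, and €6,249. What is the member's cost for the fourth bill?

Claim 1 — €963: all of it applies to the deductible. Member owes €963 (running OOP €963).
Claim 2 — €2,528: €862 to deductible, leaving €1,666; coinsurance €1,666 × 20% = €333.20. Member owes €1,195.20 (running OOP €2,158.20).
Claim 3 — €11,500: 20% coinsurance on €11,500 = €2,300. Member pays €2,300; OOP now €4,458.20.
Claim 4 — €6,249: deductible met; 20% of €6,249 = €1,249.80. Cost to member: €1,249.80. OOP to date €5,708.

€1,249.80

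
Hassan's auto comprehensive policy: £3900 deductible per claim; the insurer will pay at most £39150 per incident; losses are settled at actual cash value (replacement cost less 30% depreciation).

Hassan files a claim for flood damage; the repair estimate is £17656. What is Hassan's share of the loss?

£9196.80

Depreciate 30%: the covered value is £17656 × 0.7 = £12359.20.
Subtract the deductible: £12359.20 − £3900 = £8459.20.
£8459.20 is within the £39150 limit, so the insurer pays £8459.20.
The policyholder bears the rest of the original loss: £17656 − £8459.20 = £9196.80.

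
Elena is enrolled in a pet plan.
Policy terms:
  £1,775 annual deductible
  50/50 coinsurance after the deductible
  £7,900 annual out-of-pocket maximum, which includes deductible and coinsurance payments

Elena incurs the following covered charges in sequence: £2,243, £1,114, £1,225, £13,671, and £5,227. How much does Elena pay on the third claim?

£612.50

#1 (£2,243): deductible takes £1,775, £468 remains; owner's 50% is £234. Owner pays £2,009; OOP now £2,009.
#2 (£1,114): deductible already satisfied, so owner's share is 50% × £1,114 = £557. Cost to owner: £557. OOP to date £2,566.
#3 (£1,225): 50% coinsurance on £1,225 = £612.50. Cost to owner: £612.50. OOP to date £3,178.50.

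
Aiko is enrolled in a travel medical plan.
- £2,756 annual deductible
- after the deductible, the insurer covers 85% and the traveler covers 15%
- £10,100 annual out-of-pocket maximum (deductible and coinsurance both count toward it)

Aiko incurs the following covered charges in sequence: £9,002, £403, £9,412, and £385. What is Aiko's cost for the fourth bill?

Claim 1 (£9,002): £2,756 finishes the deductible; £6,246 goes to coinsurance; traveler's 15% is £936.90. Traveler pays £3,692.90; OOP now £3,692.90.
Claim 2 (£403): deductible already satisfied, so traveler's share is 15% × £403 = £60.45. Traveler pays £60.45; OOP now £3,753.35.
Claim 3 (£9,412): deductible met; 15% of £9,412 = £1,411.80. Traveler pays £1,411.80; OOP now £5,165.15.
Claim 4 (£385): deductible already satisfied, so traveler's share is 15% × £385 = £57.75. Cost to traveler: £57.75. OOP to date £5,222.90.

£57.75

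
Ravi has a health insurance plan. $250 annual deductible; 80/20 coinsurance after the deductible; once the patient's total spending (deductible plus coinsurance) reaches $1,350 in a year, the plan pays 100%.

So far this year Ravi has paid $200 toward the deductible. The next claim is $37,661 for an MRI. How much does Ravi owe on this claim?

$200 of the $250 deductible is already met, leaving $50.
After the $50 deductible portion, $37,661 − $50 = $37,611 is subject to coinsurance.
Patient's 20% share of $37,611 is $7,522.20.
So the patient owes $50 + $7,522.20 = $7,572.20 before any cap.
Adding $7,572.20 to the $200 already spent would give $7,772.20, which exceeds the $1,350 cap; the patient pays just $1,350 − $200 = $1,150.

$1,150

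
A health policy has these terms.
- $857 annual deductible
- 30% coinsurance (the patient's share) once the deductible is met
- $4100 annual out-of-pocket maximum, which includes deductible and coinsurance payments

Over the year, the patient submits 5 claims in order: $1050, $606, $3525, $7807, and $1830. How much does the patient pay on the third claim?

#1 ($1050): deductible takes $857, $193 remains; coinsurance $193 × 30% = $57.90. Patient owes $914.90 (running OOP $914.90).
#2 ($606): deductible already satisfied, so patient's share is 30% × $606 = $181.80. Patient pays $181.80; OOP now $1096.70.
#3 ($3525): deductible met; 30% of $3525 = $1057.50. Patient pays $1057.50; OOP now $2154.20.

$1057.50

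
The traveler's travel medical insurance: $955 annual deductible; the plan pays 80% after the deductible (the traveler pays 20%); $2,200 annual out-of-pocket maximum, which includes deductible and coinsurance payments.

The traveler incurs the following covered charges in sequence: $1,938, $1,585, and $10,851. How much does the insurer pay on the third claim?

Bill 1, $1,938: deductible takes $955, $983 remains; traveler's 20% is $196.60. Traveler pays $1,151.60; OOP now $1,151.60. Plan pays $1,938 − $1,151.60 = $786.40.
Bill 2, $1,585: deductible already satisfied, so traveler's share is 20% × $1,585 = $317. Traveler owes $317 (running OOP $1,468.60). Insurer: $1,585 − $317 = $1,268.
Bill 3, $10,851: 20% coinsurance on $10,851 = $2,170.20. That would push OOP to $3,638.80, over the $2,200 cap, so traveler pays $2,200 − $1,468.60 = $731.40. Insurer: $10,851 − $731.40 = $10,119.60.

$10,119.60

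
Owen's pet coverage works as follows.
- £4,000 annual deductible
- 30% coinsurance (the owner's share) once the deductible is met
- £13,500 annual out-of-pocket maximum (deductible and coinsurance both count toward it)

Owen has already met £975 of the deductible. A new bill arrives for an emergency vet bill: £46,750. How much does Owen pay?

Remaining deductible: £4,000 − £975 = £3,025.
The remaining £43,725 (= £46,750 − £3,025) moves to coinsurance.
Coinsurance: £43,725 × 30% = £13,117.50.
Owner responsibility before any cap: £3,025 + £13,117.50 = £16,142.50.
That would bring total out-of-pocket to £17,117.50, past the £13,500 cap. The owner is capped at £13,500 − £975 = £12,525 on this claim.

£12,525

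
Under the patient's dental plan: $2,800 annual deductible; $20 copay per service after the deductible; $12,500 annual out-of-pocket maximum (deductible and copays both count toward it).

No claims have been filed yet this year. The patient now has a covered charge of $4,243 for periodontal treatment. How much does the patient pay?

$2,820

Deductible not yet touched, so the first $2,800 of the bill goes to the deductible.
That leaves $4,243 − $2,800 = $1,443 for the copay.
Copay on this service: $20.
Patient responsibility before any cap: $2,800 + $20 = $2,820.
Total out-of-pocket so far would be $0 + $2,820 = $2,820, below the $12,500 cap — no reduction.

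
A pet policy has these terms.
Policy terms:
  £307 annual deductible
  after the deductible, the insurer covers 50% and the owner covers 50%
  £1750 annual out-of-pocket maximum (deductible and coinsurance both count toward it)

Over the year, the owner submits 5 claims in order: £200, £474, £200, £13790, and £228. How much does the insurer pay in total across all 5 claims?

#1 (£200): fully absorbed by the deductible. Cost to owner: £200. OOP to date £200. Plan pays £200 − £200 = £0.
#2 (£474): deductible takes £107, £367 remains; coinsurance £367 × 50% = £183.50. Owner pays £290.50; OOP now £490.50. Plan pays £474 − £290.50 = £183.50.
#3 (£200): deductible already satisfied, so owner's share is 50% × £200 = £100. Cost to owner: £100. OOP to date £590.50. Insurer: £200 − £100 = £100.
#4 (£13790): deductible met; 50% of £13790 = £6895. Adding that to £590.50 gives £7485.50, past the £1750 cap; owner pays only £1750 − £590.50 = £1159.50. Insurer: £13790 − £1159.50 = £12630.50.
#5 (£228): deductible already satisfied, so owner's share is 50% × £228 = £114. Adding that to £1750 gives £1864, past the £1750 cap; owner pays only £1750 − £1750 = £0. Plan pays £228 − £0 = £228.
Insurer total: £0 + £183.50 + £100 + £12630.50 + £228 = £13142.

£13142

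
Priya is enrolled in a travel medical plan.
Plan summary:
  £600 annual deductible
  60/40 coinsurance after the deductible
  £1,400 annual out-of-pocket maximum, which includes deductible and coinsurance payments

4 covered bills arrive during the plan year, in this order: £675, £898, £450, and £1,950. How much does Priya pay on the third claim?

£180

#1 (£675): £600 to deductible, leaving £75; traveler's 40% is £30. Traveler pays £630; OOP now £630.
#2 (£898): deductible already satisfied, so traveler's share is 40% × £898 = £359.20. Traveler pays £359.20; OOP now £989.20.
#3 (£450): deductible met; 40% of £450 = £180. Cost to traveler: £180. OOP to date £1,169.20.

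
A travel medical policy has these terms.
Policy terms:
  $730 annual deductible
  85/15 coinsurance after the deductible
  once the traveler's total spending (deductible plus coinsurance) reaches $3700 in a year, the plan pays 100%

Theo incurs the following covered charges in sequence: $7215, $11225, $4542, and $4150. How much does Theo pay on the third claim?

Claim 1 ($7215): $730 finishes the deductible; $6485 goes to coinsurance; coinsurance $6485 × 15% = $972.75. Traveler owes $1702.75 (running OOP $1702.75).
Claim 2 ($11225): 15% coinsurance on $11225 = $1683.75. Traveler owes $1683.75 (running OOP $3386.50).
Claim 3 ($4542): deductible already satisfied, so traveler's share is 15% × $4542 = $681.30. OOP would hit $4067.80 > $3700, so the cap limits the traveler to $3700 − $3386.50 = $313.50.

$313.50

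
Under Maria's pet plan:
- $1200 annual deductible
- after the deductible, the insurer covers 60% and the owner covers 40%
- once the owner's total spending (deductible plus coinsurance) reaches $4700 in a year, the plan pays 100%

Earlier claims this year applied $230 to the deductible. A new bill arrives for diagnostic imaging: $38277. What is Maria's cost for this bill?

$4470

Deductible still to meet: $1200 − $230 = $970.
The remaining $37307 (= $38277 − $970) moves to coinsurance.
40% of $37307 = $14922.80 falls to the owner.
Owner responsibility before any cap: $970 + $14922.80 = $15892.80.
That would bring total out-of-pocket to $16122.80, past the $4700 cap. The owner is capped at $4700 − $230 = $4470 on this claim.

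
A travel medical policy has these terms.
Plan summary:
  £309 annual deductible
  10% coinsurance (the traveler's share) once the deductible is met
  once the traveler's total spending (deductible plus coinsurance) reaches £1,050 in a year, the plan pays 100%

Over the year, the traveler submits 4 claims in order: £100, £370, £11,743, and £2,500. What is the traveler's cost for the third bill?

£724.90

Claim 1 (£100): fully absorbed by the deductible. Traveler owes £100 (running OOP £100).
Claim 2 (£370): £209 finishes the deductible; £161 goes to coinsurance; 10% of £161 = £16.10. Traveler owes £225.10 (running OOP £325.10).
Claim 3 (£11,743): deductible already satisfied, so traveler's share is 10% × £11,743 = £1,174.30. That would push OOP to £1,499.40, over the £1,050 cap, so traveler pays £1,050 − £325.10 = £724.90.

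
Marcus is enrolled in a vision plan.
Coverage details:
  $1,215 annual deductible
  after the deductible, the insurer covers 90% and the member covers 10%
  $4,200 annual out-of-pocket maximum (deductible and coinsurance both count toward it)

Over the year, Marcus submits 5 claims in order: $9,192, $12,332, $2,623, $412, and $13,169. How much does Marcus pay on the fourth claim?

$41.20

Bill 1, $9,192: $1,215 to deductible, leaving $7,977; member's 10% is $797.70. Cost to member: $2,012.70. OOP to date $2,012.70.
Bill 2, $12,332: deductible met; 10% of $12,332 = $1,233.20. Member owes $1,233.20 (running OOP $3,245.90).
Bill 3, $2,623: 10% coinsurance on $2,623 = $262.30. Member pays $262.30; OOP now $3,508.20.
Bill 4, $412: deductible already satisfied, so member's share is 10% × $412 = $41.20. Member pays $41.20; OOP now $3,549.40.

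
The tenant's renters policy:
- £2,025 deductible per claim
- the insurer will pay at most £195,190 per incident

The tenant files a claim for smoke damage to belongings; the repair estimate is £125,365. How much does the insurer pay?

£123,340

Subtract the deductible: £125,365 − £2,025 = £123,340.
That's under the £195,190 cap, so the insurer reimburses the full £123,340.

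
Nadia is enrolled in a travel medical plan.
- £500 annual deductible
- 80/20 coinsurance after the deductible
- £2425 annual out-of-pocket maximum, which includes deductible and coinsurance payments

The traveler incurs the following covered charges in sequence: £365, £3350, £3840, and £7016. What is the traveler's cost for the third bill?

£768

Bill 1, £365: all of it applies to the deductible. Cost to traveler: £365. OOP to date £365.
Bill 2, £3350: £135 to deductible, leaving £3215; coinsurance £3215 × 20% = £643. Traveler pays £778; OOP now £1143.
Bill 3, £3840: deductible already satisfied, so traveler's share is 20% × £3840 = £768. Traveler pays £768; OOP now £1911.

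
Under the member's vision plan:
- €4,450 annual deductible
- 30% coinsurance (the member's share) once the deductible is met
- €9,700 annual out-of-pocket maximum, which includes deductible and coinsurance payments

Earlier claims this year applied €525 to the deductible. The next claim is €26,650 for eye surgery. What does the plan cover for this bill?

€17,475

Remaining deductible: €4,450 − €525 = €3,925.
After the €3,925 deductible portion, €26,650 − €3,925 = €22,725 is subject to coinsurance.
Coinsurance: €22,725 × 30% = €6,817.50.
Member responsibility before any cap: €3,925 + €6,817.50 = €10,742.50.
Year-to-date out-of-pocket would reach €525 + €10,742.50 = €11,267.50, above the €9,700 maximum, so the member pays only €9,700 − €525 = €9,175.
Insurer pays the balance: €26,650 − €9,175 = €17,475.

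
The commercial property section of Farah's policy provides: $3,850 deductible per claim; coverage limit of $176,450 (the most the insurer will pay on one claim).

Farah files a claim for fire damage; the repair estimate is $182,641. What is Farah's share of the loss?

After the deductible, $182,641 − $3,850 = $178,791 remains.
The $176,450 per-incident cap binds; insurer pays $176,450.
Business's share is the uncovered remainder: $182,641 − $176,450 = $6,191.

$6,191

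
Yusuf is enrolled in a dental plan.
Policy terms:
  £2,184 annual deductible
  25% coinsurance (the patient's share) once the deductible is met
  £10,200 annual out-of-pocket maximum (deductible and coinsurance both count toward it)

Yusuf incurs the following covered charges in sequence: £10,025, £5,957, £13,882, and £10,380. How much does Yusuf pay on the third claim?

£3,470.50

Claim 1 — £10,025: deductible takes £2,184, £7,841 remains; coinsurance £7,841 × 25% = £1,960.25. Patient owes £4,144.25 (running OOP £4,144.25).
Claim 2 — £5,957: deductible already satisfied, so patient's share is 25% × £5,957 = £1,489.25. Patient pays £1,489.25; OOP now £5,633.50.
Claim 3 — £13,882: deductible met; 25% of £13,882 = £3,470.50. Patient owes £3,470.50 (running OOP £9,104).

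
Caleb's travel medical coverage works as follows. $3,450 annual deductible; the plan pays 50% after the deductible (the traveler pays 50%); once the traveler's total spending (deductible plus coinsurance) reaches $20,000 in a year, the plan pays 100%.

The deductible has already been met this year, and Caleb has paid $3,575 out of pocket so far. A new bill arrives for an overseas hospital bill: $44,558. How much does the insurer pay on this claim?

With the deductible met, the entire $44,558 is subject to coinsurance.
Coinsurance: $44,558 × 50% = $22,279.
That would bring total out-of-pocket to $25,854, past the $20,000 cap. The traveler is capped at $20,000 − $3,575 = $16,425 on this claim.
Insurer pays the balance: $44,558 − $16,425 = $28,133.

$28,133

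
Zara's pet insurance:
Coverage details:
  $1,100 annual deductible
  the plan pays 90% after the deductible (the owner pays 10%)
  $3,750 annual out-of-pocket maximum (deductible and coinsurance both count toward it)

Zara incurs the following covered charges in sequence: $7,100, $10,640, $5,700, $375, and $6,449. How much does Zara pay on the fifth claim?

$378.50

Claim 1 — $7,100: $1,100 finishes the deductible; $6,000 goes to coinsurance; coinsurance $6,000 × 10% = $600. Cost to owner: $1,700. OOP to date $1,700.
Claim 2 — $10,640: deductible met; 10% of $10,640 = $1,064. Owner pays $1,064; OOP now $2,764.
Claim 3 — $5,700: deductible already satisfied, so owner's share is 10% × $5,700 = $570. Owner owes $570 (running OOP $3,334).
Claim 4 — $375: deductible already satisfied, so owner's share is 10% × $375 = $37.50. Cost to owner: $37.50. OOP to date $3,371.50.
Claim 5 — $6,449: deductible already satisfied, so owner's share is 10% × $6,449 = $644.90. Adding that to $3,371.50 gives $4,016.40, past the $3,750 cap; owner pays only $3,750 − $3,371.50 = $378.50.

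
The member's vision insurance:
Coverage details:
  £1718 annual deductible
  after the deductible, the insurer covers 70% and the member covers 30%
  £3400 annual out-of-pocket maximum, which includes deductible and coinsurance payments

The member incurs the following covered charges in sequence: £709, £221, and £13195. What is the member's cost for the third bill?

Claim 1 (£709): all of it applies to the deductible. Cost to member: £709. OOP to date £709.
Claim 2 (£221): entire amount goes to the deductible. Member owes £221 (running OOP £930).
Claim 3 (£13195): deductible takes £788, £12407 remains; coinsurance £12407 × 30% = £3722.10. Claim cost before the cap: £788 + £3722.10 = £4510.10. Adding that to £930 gives £5440.10, past the £3400 cap; member pays only £3400 − £930 = £2470.

£2470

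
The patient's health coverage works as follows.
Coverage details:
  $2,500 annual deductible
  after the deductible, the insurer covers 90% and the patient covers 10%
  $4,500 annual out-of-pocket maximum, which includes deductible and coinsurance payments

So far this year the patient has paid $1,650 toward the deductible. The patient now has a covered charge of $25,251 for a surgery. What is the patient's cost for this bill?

$2,850

Remaining deductible: $2,500 − $1,650 = $850.
After the $850 deductible portion, $25,251 − $850 = $24,401 is subject to coinsurance.
10% of $24,401 = $2,440.10 falls to the patient.
That puts the patient's cost at $850 + $2,440.10 = $3,290.10 before any cap.
Year-to-date out-of-pocket would reach $1,650 + $3,290.10 = $4,940.10, above the $4,500 maximum, so the patient pays only $4,500 − $1,650 = $2,850.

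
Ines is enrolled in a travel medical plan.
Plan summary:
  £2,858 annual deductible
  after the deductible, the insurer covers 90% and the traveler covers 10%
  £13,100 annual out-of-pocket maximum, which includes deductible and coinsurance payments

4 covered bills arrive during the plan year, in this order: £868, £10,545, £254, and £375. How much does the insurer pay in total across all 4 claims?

#1 (£868): entire amount goes to the deductible. Traveler owes £868 (running OOP £868). Plan pays £868 − £868 = £0.
#2 (£10,545): £1,990 to deductible, leaving £8,555; traveler's 10% is £855.50. Traveler pays £2,845.50; OOP now £3,713.50. Plan pays £10,545 − £2,845.50 = £7,699.50.
#3 (£254): deductible met; 10% of £254 = £25.40. Cost to traveler: £25.40. OOP to date £3,738.90. Insurer: £254 − £25.40 = £228.60.
#4 (£375): deductible already satisfied, so traveler's share is 10% × £375 = £37.50. Traveler pays £37.50; OOP now £3,776.40. Plan pays £375 − £37.50 = £337.50.
Insurer total: £0 + £7,699.50 + £228.60 + £337.50 = £8,265.60.

£8,265.60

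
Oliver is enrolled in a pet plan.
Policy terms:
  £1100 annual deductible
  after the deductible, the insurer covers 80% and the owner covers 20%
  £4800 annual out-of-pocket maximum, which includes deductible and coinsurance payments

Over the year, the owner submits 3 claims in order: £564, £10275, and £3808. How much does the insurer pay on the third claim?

#1 (£564): fully absorbed by the deductible. Owner pays £564; OOP now £564. Insurer: £564 − £564 = £0.
#2 (£10275): £536 finishes the deductible; £9739 goes to coinsurance; coinsurance £9739 × 20% = £1947.80. Cost to owner: £2483.80. OOP to date £3047.80. Plan pays £10275 − £2483.80 = £7791.20.
#3 (£3808): deductible already satisfied, so owner's share is 20% × £3808 = £761.60. Owner pays £761.60; OOP now £3809.40. Plan pays £3808 − £761.60 = £3046.40.

£3046.40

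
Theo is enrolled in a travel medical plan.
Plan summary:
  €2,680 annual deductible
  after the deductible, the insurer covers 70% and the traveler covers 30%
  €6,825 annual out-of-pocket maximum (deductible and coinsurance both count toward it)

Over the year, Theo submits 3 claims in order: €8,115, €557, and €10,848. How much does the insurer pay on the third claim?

Bill 1, €8,115: €2,680 finishes the deductible; €5,435 goes to coinsurance; 30% of €5,435 = €1,630.50. Traveler pays €4,310.50; OOP now €4,310.50. Plan pays €8,115 − €4,310.50 = €3,804.50.
Bill 2, €557: deductible already satisfied, so traveler's share is 30% × €557 = €167.10. Traveler owes €167.10 (running OOP €4,477.60). Plan pays €557 − €167.10 = €389.90.
Bill 3, €10,848: 30% coinsurance on €10,848 = €3,254.40. Adding that to €4,477.60 gives €7,732, past the €6,825 cap; traveler pays only €6,825 − €4,477.60 = €2,347.40. Plan pays €10,848 − €2,347.40 = €8,500.60.

€8,500.60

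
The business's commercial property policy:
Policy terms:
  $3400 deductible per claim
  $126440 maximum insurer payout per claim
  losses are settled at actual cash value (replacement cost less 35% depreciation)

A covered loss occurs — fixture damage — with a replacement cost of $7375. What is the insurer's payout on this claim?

At 35% depreciation, ACV = $7375 − $2581.25 = $4793.75.
Subtract the deductible: $4793.75 − $3400 = $1393.75.
$1393.75 is within the $126440 limit, so the insurer pays $1393.75.

$1393.75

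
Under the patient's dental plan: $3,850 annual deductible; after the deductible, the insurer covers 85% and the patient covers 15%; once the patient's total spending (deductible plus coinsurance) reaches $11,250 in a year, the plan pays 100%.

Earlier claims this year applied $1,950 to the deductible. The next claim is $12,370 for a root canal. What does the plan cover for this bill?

$8,899.50

$1,950 of the $3,850 deductible is already met, leaving $1,900.
That leaves $12,370 − $1,900 = $10,470 for coinsurance.
Coinsurance: $10,470 × 15% = $1,570.50.
That puts the patient's cost at $1,900 + $1,570.50 = $3,470.50 before any cap.
Year-to-date out-of-pocket becomes $1,950 + $3,470.50 = $5,420.50, still under the $11,250 maximum, so no cap applies.
The insurer covers the remainder: $12,370 − $3,470.50 = $8,899.50.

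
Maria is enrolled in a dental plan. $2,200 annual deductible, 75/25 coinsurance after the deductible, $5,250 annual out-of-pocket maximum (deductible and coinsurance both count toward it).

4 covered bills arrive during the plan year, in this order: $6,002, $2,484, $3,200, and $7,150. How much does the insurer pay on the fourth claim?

Claim 1 ($6,002): $2,200 finishes the deductible; $3,802 goes to coinsurance; patient's 25% is $950.50. Patient pays $3,150.50; OOP now $3,150.50. Insurer: $6,002 − $3,150.50 = $2,851.50.
Claim 2 ($2,484): deductible already satisfied, so patient's share is 25% × $2,484 = $621. Patient pays $621; OOP now $3,771.50. Plan pays $2,484 − $621 = $1,863.
Claim 3 ($3,200): deductible met; 25% of $3,200 = $800. Patient pays $800; OOP now $4,571.50. Insurer: $3,200 − $800 = $2,400.
Claim 4 ($7,150): 25% coinsurance on $7,150 = $1,787.50. OOP would hit $6,359 > $5,250, so the cap limits the patient to $5,250 − $4,571.50 = $678.50. Insurer: $7,150 − $678.50 = $6,471.50.

$6,471.50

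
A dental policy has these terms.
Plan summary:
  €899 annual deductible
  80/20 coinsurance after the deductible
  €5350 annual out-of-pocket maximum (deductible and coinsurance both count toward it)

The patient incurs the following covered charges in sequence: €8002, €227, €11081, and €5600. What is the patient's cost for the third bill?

€2216.20

#1 (€8002): deductible takes €899, €7103 remains; patient's 20% is €1420.60. Patient owes €2319.60 (running OOP €2319.60).
#2 (€227): 20% coinsurance on €227 = €45.40. Patient pays €45.40; OOP now €2365.
#3 (€11081): deductible met; 20% of €11081 = €2216.20. Patient owes €2216.20 (running OOP €4581.20).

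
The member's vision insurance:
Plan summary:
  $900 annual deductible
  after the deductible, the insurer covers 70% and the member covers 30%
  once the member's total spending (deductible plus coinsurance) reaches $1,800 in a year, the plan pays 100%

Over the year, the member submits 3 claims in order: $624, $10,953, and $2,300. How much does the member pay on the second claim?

#1 ($624): entire amount goes to the deductible. Member owes $624 (running OOP $624).
#2 ($10,953): $276 to deductible, leaving $10,677; member's 30% is $3,203.10. Claim cost before the cap: $276 + $3,203.10 = $3,479.10. OOP would hit $4,103.10 > $1,800, so the cap limits the member to $1,800 − $624 = $1,176.

$1,176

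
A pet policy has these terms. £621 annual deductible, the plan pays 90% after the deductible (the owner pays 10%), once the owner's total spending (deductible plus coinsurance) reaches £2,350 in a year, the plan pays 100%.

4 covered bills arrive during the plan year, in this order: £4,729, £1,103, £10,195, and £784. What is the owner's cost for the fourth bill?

£78.40

Claim 1 — £4,729: £621 to deductible, leaving £4,108; 10% of £4,108 = £410.80. Owner pays £1,031.80; OOP now £1,031.80.
Claim 2 — £1,103: deductible met; 10% of £1,103 = £110.30. Owner pays £110.30; OOP now £1,142.10.
Claim 3 — £10,195: 10% coinsurance on £10,195 = £1,019.50. Owner pays £1,019.50; OOP now £2,161.60.
Claim 4 — £784: deductible already satisfied, so owner's share is 10% × £784 = £78.40. Owner owes £78.40 (running OOP £2,240).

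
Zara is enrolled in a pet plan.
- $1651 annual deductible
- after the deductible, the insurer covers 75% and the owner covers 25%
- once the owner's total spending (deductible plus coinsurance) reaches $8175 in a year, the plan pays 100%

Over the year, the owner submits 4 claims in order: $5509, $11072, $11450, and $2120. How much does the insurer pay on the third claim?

Bill 1, $5509: $1651 finishes the deductible; $3858 goes to coinsurance; coinsurance $3858 × 25% = $964.50. Cost to owner: $2615.50. OOP to date $2615.50. Plan pays $5509 − $2615.50 = $2893.50.
Bill 2, $11072: deductible already satisfied, so owner's share is 25% × $11072 = $2768. Owner pays $2768; OOP now $5383.50. Insurer: $11072 − $2768 = $8304.
Bill 3, $11450: deductible already satisfied, so owner's share is 25% × $11450 = $2862.50. That would push OOP to $8246, over the $8175 cap, so owner pays $8175 − $5383.50 = $2791.50. Plan pays $11450 − $2791.50 = $8658.50.

$8658.50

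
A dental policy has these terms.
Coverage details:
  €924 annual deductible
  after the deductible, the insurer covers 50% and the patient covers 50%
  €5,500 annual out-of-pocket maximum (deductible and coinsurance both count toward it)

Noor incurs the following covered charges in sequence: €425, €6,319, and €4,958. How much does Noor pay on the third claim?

€1,666

#1 (€425): all of it applies to the deductible. Patient pays €425; OOP now €425.
#2 (€6,319): €499 finishes the deductible; €5,820 goes to coinsurance; 50% of €5,820 = €2,910. Patient owes €3,409 (running OOP €3,834).
#3 (€4,958): 50% coinsurance on €4,958 = €2,479. That would push OOP to €6,313, over the €5,500 cap, so patient pays €5,500 − €3,834 = €1,666.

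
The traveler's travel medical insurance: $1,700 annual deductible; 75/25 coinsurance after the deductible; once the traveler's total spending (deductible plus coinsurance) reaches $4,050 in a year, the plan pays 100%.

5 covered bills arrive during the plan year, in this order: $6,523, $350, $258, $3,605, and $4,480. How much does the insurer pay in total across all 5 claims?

$11,166

#1 ($6,523): $1,700 finishes the deductible; $4,823 goes to coinsurance; coinsurance $4,823 × 25% = $1,205.75. Traveler pays $2,905.75; OOP now $2,905.75. Plan pays $6,523 − $2,905.75 = $3,617.25.
#2 ($350): deductible met; 25% of $350 = $87.50. Traveler pays $87.50; OOP now $2,993.25. Plan pays $350 − $87.50 = $262.50.
#3 ($258): 25% coinsurance on $258 = $64.50. Cost to traveler: $64.50. OOP to date $3,057.75. Insurer: $258 − $64.50 = $193.50.
#4 ($3,605): deductible already satisfied, so traveler's share is 25% × $3,605 = $901.25. Traveler owes $901.25 (running OOP $3,959). Insurer: $3,605 − $901.25 = $2,703.75.
#5 ($4,480): 25% coinsurance on $4,480 = $1,120. That would push OOP to $5,079, over the $4,050 cap, so traveler pays $4,050 − $3,959 = $91. Insurer: $4,480 − $91 = $4,389.
Insurer total = bills − traveler's total = $15,216 − $4,050 = $11,166.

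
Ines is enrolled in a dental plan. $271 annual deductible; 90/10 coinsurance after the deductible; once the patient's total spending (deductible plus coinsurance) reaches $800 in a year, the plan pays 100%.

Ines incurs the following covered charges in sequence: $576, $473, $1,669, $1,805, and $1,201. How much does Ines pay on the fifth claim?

$103.80

Claim 1 ($576): $271 to deductible, leaving $305; coinsurance $305 × 10% = $30.50. Patient pays $301.50; OOP now $301.50.
Claim 2 ($473): 10% coinsurance on $473 = $47.30. Cost to patient: $47.30. OOP to date $348.80.
Claim 3 ($1,669): deductible met; 10% of $1,669 = $166.90. Cost to patient: $166.90. OOP to date $515.70.
Claim 4 ($1,805): 10% coinsurance on $1,805 = $180.50. Patient owes $180.50 (running OOP $696.20).
Claim 5 ($1,201): deductible already satisfied, so patient's share is 10% × $1,201 = $120.10. That would push OOP to $816.30, over the $800 cap, so patient pays $800 − $696.20 = $103.80.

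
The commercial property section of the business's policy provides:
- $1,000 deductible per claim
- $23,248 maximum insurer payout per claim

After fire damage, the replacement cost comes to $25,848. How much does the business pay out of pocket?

$2,600

Subtract the deductible: $25,848 − $1,000 = $24,848.
The $23,248 per-incident cap binds; insurer pays $23,248.
Out of pocket: $25,848 − $23,248 = $2,600.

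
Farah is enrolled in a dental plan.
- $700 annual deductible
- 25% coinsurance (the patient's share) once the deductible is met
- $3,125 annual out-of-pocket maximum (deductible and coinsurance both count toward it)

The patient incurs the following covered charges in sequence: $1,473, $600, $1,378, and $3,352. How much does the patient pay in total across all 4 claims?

Claim 1 ($1,473): deductible takes $700, $773 remains; coinsurance $773 × 25% = $193.25. Patient pays $893.25; OOP now $893.25.
Claim 2 ($600): deductible met; 25% of $600 = $150. Patient owes $150 (running OOP $1,043.25).
Claim 3 ($1,378): deductible met; 25% of $1,378 = $344.50. Patient pays $344.50; OOP now $1,387.75.
Claim 4 ($3,352): 25% coinsurance on $3,352 = $838. Cost to patient: $838. OOP to date $2,225.75.
Summing the patient's payments: $893.25 + $150 + $344.50 + $838 = $2,225.75.

$2,225.75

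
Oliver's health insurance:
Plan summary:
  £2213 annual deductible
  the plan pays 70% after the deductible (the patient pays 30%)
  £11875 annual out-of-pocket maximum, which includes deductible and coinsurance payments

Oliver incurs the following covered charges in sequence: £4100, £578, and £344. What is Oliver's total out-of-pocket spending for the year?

Bill 1, £4100: deductible takes £2213, £1887 remains; coinsurance £1887 × 30% = £566.10. Patient pays £2779.10; OOP now £2779.10.
Bill 2, £578: deductible met; 30% of £578 = £173.40. Patient pays £173.40; OOP now £2952.50.
Bill 3, £344: deductible already satisfied, so patient's share is 30% × £344 = £103.20. Patient pays £103.20; OOP now £3055.70.
Summing the patient's payments: £2779.10 + £173.40 + £103.20 = £3055.70.

£3055.70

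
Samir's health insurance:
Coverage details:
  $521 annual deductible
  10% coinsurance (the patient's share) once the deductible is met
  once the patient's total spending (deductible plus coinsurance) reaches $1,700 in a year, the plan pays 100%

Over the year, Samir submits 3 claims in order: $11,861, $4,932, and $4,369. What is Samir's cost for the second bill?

Claim 1 ($11,861): deductible takes $521, $11,340 remains; 10% of $11,340 = $1,134. Patient owes $1,655 (running OOP $1,655).
Claim 2 ($4,932): 10% coinsurance on $4,932 = $493.20. That would push OOP to $2,148.20, over the $1,700 cap, so patient pays $1,700 − $1,655 = $45.

$45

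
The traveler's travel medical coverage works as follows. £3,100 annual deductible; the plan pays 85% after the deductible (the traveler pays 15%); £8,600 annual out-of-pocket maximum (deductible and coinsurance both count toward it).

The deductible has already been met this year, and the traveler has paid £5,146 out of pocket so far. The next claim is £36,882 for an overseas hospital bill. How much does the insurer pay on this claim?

With the deductible met, the entire £36,882 is subject to coinsurance.
Coinsurance: £36,882 × 15% = £5,532.30.
That would bring total out-of-pocket to £10,678.30, past the £8,600 cap. The traveler is capped at £8,600 − £5,146 = £3,454 on this claim.
The insurer covers the remainder: £36,882 − £3,454 = £33,428.

£33,428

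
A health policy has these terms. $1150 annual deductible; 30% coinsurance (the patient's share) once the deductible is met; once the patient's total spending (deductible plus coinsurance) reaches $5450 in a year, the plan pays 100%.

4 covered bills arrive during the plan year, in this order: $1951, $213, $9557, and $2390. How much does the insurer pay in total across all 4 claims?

$9072.70

Claim 1 — $1951: $1150 finishes the deductible; $801 goes to coinsurance; patient's 30% is $240.30. Cost to patient: $1390.30. OOP to date $1390.30. Plan pays $1951 − $1390.30 = $560.70.
Claim 2 — $213: deductible met; 30% of $213 = $63.90. Cost to patient: $63.90. OOP to date $1454.20. Insurer: $213 − $63.90 = $149.10.
Claim 3 — $9557: 30% coinsurance on $9557 = $2867.10. Patient owes $2867.10 (running OOP $4321.30). Insurer: $9557 − $2867.10 = $6689.90.
Claim 4 — $2390: 30% coinsurance on $2390 = $717. Patient pays $717; OOP now $5038.30. Plan pays $2390 − $717 = $1673.
Insurer total = bills − patient's total = $14111 − $5038.30 = $9072.70.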